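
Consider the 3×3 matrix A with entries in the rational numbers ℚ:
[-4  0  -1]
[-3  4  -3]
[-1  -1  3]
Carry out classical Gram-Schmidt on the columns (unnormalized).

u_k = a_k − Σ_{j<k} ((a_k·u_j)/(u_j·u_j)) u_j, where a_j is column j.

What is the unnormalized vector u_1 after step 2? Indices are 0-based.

u_1 = (-22/13, 71/26, -37/26)

Step 1: u_0 = a_0 = (-4, -3, -1).
Step 2: u_1 = a_1 − (-11/26)·u_0 = (-22/13, 71/26, -37/26).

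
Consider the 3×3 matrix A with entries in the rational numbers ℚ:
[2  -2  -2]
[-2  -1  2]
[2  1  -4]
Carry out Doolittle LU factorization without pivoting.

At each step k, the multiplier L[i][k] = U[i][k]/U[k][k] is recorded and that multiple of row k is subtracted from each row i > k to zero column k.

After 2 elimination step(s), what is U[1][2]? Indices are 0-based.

U[1][2] = 0

k=0: U[0][0]=2
  eliminate (1,0): mult=-1, new row 1: (0, -3, 0); set L[1][0]=-1
  eliminate (2,0): mult=1, new row 2: (0, 3, -2); set L[2][0]=1
k=1: U[1][1]=-3
  eliminate (2,1): mult=-1, new row 2: (0, 0, -2); set L[2][1]=-1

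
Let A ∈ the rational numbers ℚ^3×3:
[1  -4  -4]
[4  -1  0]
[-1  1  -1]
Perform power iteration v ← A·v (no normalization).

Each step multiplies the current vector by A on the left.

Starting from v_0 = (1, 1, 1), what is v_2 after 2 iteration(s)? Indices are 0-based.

v_0 = (1, 1, 1).
v_1 = A·v_0 = (-7, 3, -1).
v_2 = A·v_1 = (-15, -31, 11).

v_2 = (-15, -31, 11)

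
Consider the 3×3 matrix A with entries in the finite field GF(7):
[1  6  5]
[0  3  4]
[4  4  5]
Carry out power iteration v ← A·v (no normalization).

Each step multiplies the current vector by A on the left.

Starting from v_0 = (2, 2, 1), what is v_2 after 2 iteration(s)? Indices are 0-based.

v_0 = (2, 2, 1).
v_1 = A·v_0 = (5, 3, 0).
v_2 = A·v_1 = (2, 2, 4).

v_2 = (2, 2, 4)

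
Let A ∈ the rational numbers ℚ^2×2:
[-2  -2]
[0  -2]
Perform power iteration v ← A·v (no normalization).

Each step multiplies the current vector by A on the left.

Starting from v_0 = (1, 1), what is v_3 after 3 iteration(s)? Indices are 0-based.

v_0 = (1, 1).
v_1 = A·v_0 = (-4, -2).
v_2 = A·v_1 = (12, 4).
v_3 = A·v_2 = (-32, -8).

v_3 = (-32, -8)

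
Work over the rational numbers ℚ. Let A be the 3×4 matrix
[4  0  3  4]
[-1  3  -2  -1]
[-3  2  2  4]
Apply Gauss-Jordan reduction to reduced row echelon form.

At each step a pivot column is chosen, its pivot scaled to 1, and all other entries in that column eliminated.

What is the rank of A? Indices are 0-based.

pivot(0,0)=4: scale R0 → (1, 0, 3/4, 1)
  clear (1,0): R1 −= (-1)R0 → (0, 3, -5/4, 0)
  clear (2,0): R2 −= (-3)R0 → (0, 2, 17/4, 7)
pivot(1,1)=3: scale R1 → (0, 1, -5/12, 0)
  clear (2,1): R2 −= (2)R1 → (0, 0, 61/12, 7)
pivot(2,2)=61/12: scale R2 → (0, 0, 1, 84/61)
  clear (0,2): R0 −= (3/4)R2 → (1, 0, 0, -2/61)
  clear (1,2): R1 −= (-5/12)R2 → (0, 1, 0, 35/61)

rank = 3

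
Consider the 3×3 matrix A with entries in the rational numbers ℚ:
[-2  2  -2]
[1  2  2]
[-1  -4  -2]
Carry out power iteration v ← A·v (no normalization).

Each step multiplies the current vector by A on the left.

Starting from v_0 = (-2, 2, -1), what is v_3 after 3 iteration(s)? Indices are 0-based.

v_0 = (-2, 2, -1).
v_1 = A·v_0 = (10, 0, -4).
v_2 = A·v_1 = (-12, 2, -2).
v_3 = A·v_2 = (32, -12, 8).

v_3 = (32, -12, 8)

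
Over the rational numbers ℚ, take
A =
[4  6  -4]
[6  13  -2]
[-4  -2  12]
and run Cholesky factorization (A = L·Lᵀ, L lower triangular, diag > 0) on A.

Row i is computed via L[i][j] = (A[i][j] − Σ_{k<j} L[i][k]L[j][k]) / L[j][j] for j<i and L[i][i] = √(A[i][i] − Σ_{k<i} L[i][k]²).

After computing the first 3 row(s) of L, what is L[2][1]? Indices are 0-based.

L[2][1] = 2

Step 1: L[0][0] = √(4) = 2.
  L[1][0] = (6) / L[0][0] = 3.
Step 2: L[1][1] = √(4) = 2.
  L[2][0] = (-4) / L[0][0] = -2.
  L[2][1] = (4) / L[1][1] = 2.
Step 3: L[2][2] = √(4) = 2.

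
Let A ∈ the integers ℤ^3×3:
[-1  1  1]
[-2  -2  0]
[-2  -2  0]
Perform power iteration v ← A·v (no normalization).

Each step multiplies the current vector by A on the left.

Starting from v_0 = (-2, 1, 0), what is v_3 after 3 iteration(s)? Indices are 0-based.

v_0 = (-2, 1, 0).
v_1 = A·v_0 = (3, 2, 2).
v_2 = A·v_1 = (1, -10, -10).
v_3 = A·v_2 = (-21, 18, 18).

v_3 = (-21, 18, 18)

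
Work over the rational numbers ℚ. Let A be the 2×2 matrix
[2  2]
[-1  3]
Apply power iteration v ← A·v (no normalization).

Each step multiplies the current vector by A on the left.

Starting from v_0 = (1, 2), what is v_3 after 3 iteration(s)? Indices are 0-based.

v_3 = (62, 5)

v_0 = (1, 2).
v_1 = A·v_0 = (6, 5).
v_2 = A·v_1 = (22, 9).
v_3 = A·v_2 = (62, 5).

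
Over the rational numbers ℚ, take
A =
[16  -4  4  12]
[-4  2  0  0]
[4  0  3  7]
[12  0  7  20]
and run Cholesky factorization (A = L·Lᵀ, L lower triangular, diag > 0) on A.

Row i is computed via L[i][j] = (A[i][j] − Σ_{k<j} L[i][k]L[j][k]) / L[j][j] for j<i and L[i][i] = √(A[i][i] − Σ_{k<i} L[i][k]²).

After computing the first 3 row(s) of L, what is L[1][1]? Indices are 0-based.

Step 1: L[0][0] = √(16) = 4.
  L[1][0] = (-4) / L[0][0] = -1.
Step 2: L[1][1] = √(1) = 1.
  L[2][0] = (4) / L[0][0] = 1.
  L[2][1] = (1) / L[1][1] = 1.
Step 3: L[2][2] = √(1) = 1.

L[1][1] = 1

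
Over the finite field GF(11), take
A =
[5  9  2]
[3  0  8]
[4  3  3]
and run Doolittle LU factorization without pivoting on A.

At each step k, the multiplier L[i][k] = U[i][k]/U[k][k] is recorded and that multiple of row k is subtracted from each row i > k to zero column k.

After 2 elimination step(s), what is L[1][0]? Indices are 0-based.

L[1][0] = 5

Step 1: pivot at (0,0) is 5.
  row1 ← row1 − (5)·row0  ⇒  L[1][0]=5, U row1=(0, 10, 9)
  row2 ← row2 − (3)·row0  ⇒  L[2][0]=3, U row2=(0, 9, 8)
Step 2: pivot at (1,1) is 10.
  row2 ← row2 − (2)·row1  ⇒  L[2][1]=2, U row2=(0, 0, 1)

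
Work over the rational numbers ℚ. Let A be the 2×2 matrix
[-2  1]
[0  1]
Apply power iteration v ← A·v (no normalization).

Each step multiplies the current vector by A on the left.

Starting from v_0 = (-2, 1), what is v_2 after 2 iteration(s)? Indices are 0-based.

v_0 = (-2, 1).
v_1 = A·v_0 = (5, 1).
v_2 = A·v_1 = (-9, 1).

v_2 = (-9, 1)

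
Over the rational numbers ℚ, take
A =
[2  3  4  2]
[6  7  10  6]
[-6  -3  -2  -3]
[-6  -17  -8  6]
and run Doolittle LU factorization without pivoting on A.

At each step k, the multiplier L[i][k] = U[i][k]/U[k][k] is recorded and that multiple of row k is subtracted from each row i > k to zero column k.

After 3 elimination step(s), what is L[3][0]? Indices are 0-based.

L[3][0] = -3

k=0: U[0][0]=2
  eliminate (1,0): mult=3, new row 1: (0, -2, -2, 0); set L[1][0]=3
  eliminate (2,0): mult=-3, new row 2: (0, 6, 10, 3); set L[2][0]=-3
  eliminate (3,0): mult=-3, new row 3: (0, -8, 4, 12); set L[3][0]=-3
k=1: U[1][1]=-2
  eliminate (2,1): mult=-3, new row 2: (0, 0, 4, 3); set L[2][1]=-3
  eliminate (3,1): mult=4, new row 3: (0, 0, 12, 12); set L[3][1]=4
k=2: U[2][2]=4
  eliminate (3,2): mult=3, new row 3: (0, 0, 0, 3); set L[3][2]=3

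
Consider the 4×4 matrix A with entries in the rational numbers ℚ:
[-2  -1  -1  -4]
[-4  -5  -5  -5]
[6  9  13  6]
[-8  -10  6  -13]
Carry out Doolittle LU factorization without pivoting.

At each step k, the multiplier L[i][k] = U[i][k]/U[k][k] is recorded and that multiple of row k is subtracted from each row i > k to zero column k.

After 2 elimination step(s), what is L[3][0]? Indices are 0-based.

L[3][0] = 4

[col 0] pivot -2
  R1 -= 2*R0 → (0, -3, -3, 3)  (L[1][0] := 2)
  R2 -= -3*R0 → (0, 6, 10, -6)  (L[2][0] := -3)
  R3 -= 4*R0 → (0, -6, 10, 3)  (L[3][0] := 4)
[col 1] pivot -3
  R2 -= -2*R1 → (0, 0, 4, 0)  (L[2][1] := -2)
  R3 -= 2*R1 → (0, 0, 16, -3)  (L[3][1] := 2)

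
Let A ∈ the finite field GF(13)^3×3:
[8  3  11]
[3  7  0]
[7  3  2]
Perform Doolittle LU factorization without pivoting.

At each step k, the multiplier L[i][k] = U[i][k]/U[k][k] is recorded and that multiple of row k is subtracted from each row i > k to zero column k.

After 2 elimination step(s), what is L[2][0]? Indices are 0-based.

Step 1: pivot at (0,0) is 8.
  row1 ← row1 − (2)·row0  ⇒  L[1][0]=2, U row1=(0, 1, 4)
  row2 ← row2 − (9)·row0  ⇒  L[2][0]=9, U row2=(0, 2, 7)
Step 2: pivot at (1,1) is 1.
  row2 ← row2 − (2)·row1  ⇒  L[2][1]=2, U row2=(0, 0, 12)

L[2][0] = 9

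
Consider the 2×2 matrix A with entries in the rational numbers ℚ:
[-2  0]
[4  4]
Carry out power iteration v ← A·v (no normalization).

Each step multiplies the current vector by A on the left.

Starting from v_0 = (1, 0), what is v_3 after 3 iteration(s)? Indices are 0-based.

v_3 = (-8, 48)

v_0 = (1, 0).
v_1 = A·v_0 = (-2, 4).
v_2 = A·v_1 = (4, 8).
v_3 = A·v_2 = (-8, 48).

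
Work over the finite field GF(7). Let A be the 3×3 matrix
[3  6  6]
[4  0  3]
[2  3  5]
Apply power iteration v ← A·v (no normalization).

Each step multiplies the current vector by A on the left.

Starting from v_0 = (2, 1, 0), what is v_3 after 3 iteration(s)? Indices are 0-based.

v_0 = (2, 1, 0).
v_1 = A·v_0 = (5, 1, 0).
v_2 = A·v_1 = (0, 6, 6).
v_3 = A·v_2 = (2, 4, 6).

v_3 = (2, 4, 6)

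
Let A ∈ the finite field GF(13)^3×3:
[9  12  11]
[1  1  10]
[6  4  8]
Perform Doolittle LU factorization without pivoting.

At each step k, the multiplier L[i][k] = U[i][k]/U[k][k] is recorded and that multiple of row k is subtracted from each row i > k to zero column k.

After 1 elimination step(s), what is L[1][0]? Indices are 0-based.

L[1][0] = 3

[col 0] pivot 9
  R1 -= 3*R0 → (0, 4, 3)  (L[1][0] := 3)
  R2 -= 5*R0 → (0, 9, 5)  (L[2][0] := 5)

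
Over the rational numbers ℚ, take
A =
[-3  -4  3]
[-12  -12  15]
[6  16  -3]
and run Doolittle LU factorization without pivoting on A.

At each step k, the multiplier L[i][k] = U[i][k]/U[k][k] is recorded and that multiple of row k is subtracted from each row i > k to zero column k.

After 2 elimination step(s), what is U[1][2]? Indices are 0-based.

Step 1: pivot at (0,0) is -3.
  row1 ← row1 − (4)·row0  ⇒  L[1][0]=4, U row1=(0, 4, 3)
  row2 ← row2 − (-2)·row0  ⇒  L[2][0]=-2, U row2=(0, 8, 3)
Step 2: pivot at (1,1) is 4.
  row2 ← row2 − (2)·row1  ⇒  L[2][1]=2, U row2=(0, 0, -3)

U[1][2] = 3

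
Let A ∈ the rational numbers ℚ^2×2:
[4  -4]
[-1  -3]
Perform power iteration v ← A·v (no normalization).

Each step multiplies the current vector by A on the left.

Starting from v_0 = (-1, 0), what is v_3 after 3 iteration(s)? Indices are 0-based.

v_0 = (-1, 0).
v_1 = A·v_0 = (-4, 1).
v_2 = A·v_1 = (-20, 1).
v_3 = A·v_2 = (-84, 17).

v_3 = (-84, 17)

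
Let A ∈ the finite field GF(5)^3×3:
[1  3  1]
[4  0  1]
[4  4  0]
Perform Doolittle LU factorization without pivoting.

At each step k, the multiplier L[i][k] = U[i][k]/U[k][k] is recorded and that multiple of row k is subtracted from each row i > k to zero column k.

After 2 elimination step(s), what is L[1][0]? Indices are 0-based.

Step 1: pivot at (0,0) is 1.
  row1 ← row1 − (4)·row0  ⇒  L[1][0]=4, U row1=(0, 3, 2)
  row2 ← row2 − (4)·row0  ⇒  L[2][0]=4, U row2=(0, 2, 1)
Step 2: pivot at (1,1) is 3.
  row2 ← row2 − (4)·row1  ⇒  L[2][1]=4, U row2=(0, 0, 3)

L[1][0] = 4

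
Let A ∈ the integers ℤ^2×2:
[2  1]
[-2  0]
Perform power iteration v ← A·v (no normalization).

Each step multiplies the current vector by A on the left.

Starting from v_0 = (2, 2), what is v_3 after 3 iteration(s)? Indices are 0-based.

v_3 = (4, -16)

v_0 = (2, 2).
v_1 = A·v_0 = (6, -4).
v_2 = A·v_1 = (8, -12).
v_3 = A·v_2 = (4, -16).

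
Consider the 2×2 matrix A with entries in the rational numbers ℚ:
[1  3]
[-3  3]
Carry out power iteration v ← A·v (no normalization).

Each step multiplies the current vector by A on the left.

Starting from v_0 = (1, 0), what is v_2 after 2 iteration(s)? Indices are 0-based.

v_2 = (-8, -12)

v_0 = (1, 0).
v_1 = A·v_0 = (1, -3).
v_2 = A·v_1 = (-8, -12).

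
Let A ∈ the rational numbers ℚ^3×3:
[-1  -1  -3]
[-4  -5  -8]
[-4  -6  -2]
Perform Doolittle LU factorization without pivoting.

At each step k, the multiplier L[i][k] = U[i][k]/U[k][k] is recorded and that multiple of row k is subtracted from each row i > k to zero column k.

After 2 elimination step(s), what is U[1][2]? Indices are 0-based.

U[1][2] = 4

Step 1: pivot at (0,0) is -1.
  row1 ← row1 − (4)·row0  ⇒  L[1][0]=4, U row1=(0, -1, 4)
  row2 ← row2 − (4)·row0  ⇒  L[2][0]=4, U row2=(0, -2, 10)
Step 2: pivot at (1,1) is -1.
  row2 ← row2 − (2)·row1  ⇒  L[2][1]=2, U row2=(0, 0, 2)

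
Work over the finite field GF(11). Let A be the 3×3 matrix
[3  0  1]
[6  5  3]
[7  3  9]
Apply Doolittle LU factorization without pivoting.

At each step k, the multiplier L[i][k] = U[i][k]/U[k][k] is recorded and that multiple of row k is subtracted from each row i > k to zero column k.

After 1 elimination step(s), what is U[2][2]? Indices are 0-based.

U[2][2] = 3

Step 1: pivot at (0,0) is 3.
  row1 ← row1 − (2)·row0  ⇒  L[1][0]=2, U row1=(0, 5, 1)
  row2 ← row2 − (6)·row0  ⇒  L[2][0]=6, U row2=(0, 3, 3)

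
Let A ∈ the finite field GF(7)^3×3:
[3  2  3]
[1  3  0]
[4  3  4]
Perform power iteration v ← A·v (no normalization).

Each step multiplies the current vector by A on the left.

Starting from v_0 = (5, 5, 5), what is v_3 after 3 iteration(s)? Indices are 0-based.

v_3 = (3, 2, 0)

v_0 = (5, 5, 5).
v_1 = A·v_0 = (5, 6, 6).
v_2 = A·v_1 = (3, 2, 6).
v_3 = A·v_2 = (3, 2, 0).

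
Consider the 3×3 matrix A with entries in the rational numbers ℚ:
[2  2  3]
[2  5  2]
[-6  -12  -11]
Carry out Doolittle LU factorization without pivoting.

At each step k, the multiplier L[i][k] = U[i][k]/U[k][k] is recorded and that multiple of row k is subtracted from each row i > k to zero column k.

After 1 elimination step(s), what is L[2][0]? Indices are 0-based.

[col 0] pivot 2
  R1 -= 1*R0 → (0, 3, -1)  (L[1][0] := 1)
  R2 -= -3*R0 → (0, -6, -2)  (L[2][0] := -3)

L[2][0] = -3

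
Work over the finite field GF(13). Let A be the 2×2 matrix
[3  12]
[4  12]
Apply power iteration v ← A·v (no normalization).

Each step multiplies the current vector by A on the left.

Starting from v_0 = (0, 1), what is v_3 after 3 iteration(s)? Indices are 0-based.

v_0 = (0, 1).
v_1 = A·v_0 = (12, 12).
v_2 = A·v_1 = (11, 10).
v_3 = A·v_2 = (10, 8).

v_3 = (10, 8)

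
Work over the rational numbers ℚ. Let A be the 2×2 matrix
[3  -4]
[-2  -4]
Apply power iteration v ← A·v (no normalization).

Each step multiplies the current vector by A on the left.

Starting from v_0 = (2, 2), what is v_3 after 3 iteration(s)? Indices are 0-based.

v_0 = (2, 2).
v_1 = A·v_0 = (-2, -12).
v_2 = A·v_1 = (42, 52).
v_3 = A·v_2 = (-82, -292).

v_3 = (-82, -292)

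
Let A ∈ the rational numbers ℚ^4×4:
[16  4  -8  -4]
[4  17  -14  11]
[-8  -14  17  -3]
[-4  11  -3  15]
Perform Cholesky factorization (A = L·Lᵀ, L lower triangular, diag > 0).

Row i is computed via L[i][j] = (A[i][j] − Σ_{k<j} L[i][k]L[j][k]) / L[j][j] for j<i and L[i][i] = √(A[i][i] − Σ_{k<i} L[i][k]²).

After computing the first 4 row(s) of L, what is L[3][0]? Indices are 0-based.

L[3][0] = -1

Step 1: L[0][0] = √(16) = 4.
  L[1][0] = (4) / L[0][0] = 1.
Step 2: L[1][1] = √(16) = 4.
  L[2][0] = (-8) / L[0][0] = -2.
  L[2][1] = (-12) / L[1][1] = -3.
Step 3: L[2][2] = √(4) = 2.
  L[3][0] = (-4) / L[0][0] = -1.
  L[3][1] = (12) / L[1][1] = 3.
  L[3][2] = (4) / L[2][2] = 2.
Step 4: L[3][3] = √(1) = 1.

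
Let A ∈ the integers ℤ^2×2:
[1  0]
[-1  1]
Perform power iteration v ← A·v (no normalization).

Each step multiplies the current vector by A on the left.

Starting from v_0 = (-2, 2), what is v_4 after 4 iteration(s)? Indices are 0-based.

v_0 = (-2, 2).
v_1 = A·v_0 = (-2, 4).
v_2 = A·v_1 = (-2, 6).
v_3 = A·v_2 = (-2, 8).
v_4 = A·v_3 = (-2, 10).

v_4 = (-2, 10)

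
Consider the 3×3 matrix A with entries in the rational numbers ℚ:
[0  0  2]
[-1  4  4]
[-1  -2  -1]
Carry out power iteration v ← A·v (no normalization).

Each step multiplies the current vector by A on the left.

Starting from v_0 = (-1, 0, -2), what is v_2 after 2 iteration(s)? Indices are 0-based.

v_2 = (6, -12, 15)

v_0 = (-1, 0, -2).
v_1 = A·v_0 = (-4, -7, 3).
v_2 = A·v_1 = (6, -12, 15).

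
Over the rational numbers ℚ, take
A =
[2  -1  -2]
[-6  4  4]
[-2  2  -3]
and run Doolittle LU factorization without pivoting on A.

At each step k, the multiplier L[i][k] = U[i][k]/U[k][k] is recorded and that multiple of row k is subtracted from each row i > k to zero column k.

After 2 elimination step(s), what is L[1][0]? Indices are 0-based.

[col 0] pivot 2
  R1 -= -3*R0 → (0, 1, -2)  (L[1][0] := -3)
  R2 -= -1*R0 → (0, 1, -5)  (L[2][0] := -1)
[col 1] pivot 1
  R2 -= 1*R1 → (0, 0, -3)  (L[2][1] := 1)

L[1][0] = -3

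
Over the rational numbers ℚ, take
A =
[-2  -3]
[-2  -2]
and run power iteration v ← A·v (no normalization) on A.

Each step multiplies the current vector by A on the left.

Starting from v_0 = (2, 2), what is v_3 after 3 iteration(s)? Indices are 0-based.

v_3 = (-196, -160)

v_0 = (2, 2).
v_1 = A·v_0 = (-10, -8).
v_2 = A·v_1 = (44, 36).
v_3 = A·v_2 = (-196, -160).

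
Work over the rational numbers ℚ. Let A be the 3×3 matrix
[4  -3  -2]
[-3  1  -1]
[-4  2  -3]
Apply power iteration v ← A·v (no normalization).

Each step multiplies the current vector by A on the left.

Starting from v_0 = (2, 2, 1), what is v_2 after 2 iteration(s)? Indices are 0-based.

v_2 = (29, 2, 11)

v_0 = (2, 2, 1).
v_1 = A·v_0 = (0, -5, -7).
v_2 = A·v_1 = (29, 2, 11).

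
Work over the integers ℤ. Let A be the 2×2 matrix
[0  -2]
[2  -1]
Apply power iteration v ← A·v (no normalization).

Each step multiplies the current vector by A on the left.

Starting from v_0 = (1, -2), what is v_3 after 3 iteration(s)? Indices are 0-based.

v_3 = (-8, -20)

v_0 = (1, -2).
v_1 = A·v_0 = (4, 4).
v_2 = A·v_1 = (-8, 4).
v_3 = A·v_2 = (-8, -20).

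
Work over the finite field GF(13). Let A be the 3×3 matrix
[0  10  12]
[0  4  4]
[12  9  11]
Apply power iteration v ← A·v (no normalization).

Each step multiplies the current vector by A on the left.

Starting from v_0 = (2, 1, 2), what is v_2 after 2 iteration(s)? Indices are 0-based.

v_0 = (2, 1, 2).
v_1 = A·v_0 = (8, 12, 3).
v_2 = A·v_1 = (0, 8, 3).

v_2 = (0, 8, 3)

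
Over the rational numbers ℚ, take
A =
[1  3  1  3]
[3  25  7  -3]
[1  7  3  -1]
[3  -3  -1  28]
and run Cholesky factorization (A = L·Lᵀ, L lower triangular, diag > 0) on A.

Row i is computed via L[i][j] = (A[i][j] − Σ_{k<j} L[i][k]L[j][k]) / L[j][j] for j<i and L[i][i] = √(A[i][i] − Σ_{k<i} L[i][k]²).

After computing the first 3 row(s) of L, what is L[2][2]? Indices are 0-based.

L[2][2] = 1

Step 1: L[0][0] = √(1) = 1.
  L[1][0] = (3) / L[0][0] = 3.
Step 2: L[1][1] = √(16) = 4.
  L[2][0] = (1) / L[0][0] = 1.
  L[2][1] = (4) / L[1][1] = 1.
Step 3: L[2][2] = √(1) = 1.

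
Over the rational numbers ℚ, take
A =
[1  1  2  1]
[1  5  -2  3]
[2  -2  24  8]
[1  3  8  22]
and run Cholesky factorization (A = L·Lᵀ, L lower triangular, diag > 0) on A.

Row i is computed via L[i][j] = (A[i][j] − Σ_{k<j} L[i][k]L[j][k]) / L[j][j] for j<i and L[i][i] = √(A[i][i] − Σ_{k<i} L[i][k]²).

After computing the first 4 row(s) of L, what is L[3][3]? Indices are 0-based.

Step 1: L[0][0] = √(1) = 1.
  L[1][0] = (1) / L[0][0] = 1.
Step 2: L[1][1] = √(4) = 2.
  L[2][0] = (2) / L[0][0] = 2.
  L[2][1] = (-4) / L[1][1] = -2.
Step 3: L[2][2] = √(16) = 4.
  L[3][0] = (1) / L[0][0] = 1.
  L[3][1] = (2) / L[1][1] = 1.
  L[3][2] = (8) / L[2][2] = 2.
Step 4: L[3][3] = √(16) = 4.

L[3][3] = 4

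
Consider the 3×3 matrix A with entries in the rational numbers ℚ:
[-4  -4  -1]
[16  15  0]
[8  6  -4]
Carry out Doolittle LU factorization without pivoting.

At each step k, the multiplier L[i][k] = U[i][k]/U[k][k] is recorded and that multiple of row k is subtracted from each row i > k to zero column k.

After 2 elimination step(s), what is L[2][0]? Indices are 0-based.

L[2][0] = -2

k=0: U[0][0]=-4
  eliminate (1,0): mult=-4, new row 1: (0, -1, -4); set L[1][0]=-4
  eliminate (2,0): mult=-2, new row 2: (0, -2, -6); set L[2][0]=-2
k=1: U[1][1]=-1
  eliminate (2,1): mult=2, new row 2: (0, 0, 2); set L[2][1]=2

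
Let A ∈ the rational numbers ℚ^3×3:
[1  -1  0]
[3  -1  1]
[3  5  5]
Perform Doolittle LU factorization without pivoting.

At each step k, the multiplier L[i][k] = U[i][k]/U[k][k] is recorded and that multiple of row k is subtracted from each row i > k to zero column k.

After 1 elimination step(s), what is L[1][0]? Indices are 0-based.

L[1][0] = 3

k=0: U[0][0]=1
  eliminate (1,0): mult=3, new row 1: (0, 2, 1); set L[1][0]=3
  eliminate (2,0): mult=3, new row 2: (0, 8, 5); set L[2][0]=3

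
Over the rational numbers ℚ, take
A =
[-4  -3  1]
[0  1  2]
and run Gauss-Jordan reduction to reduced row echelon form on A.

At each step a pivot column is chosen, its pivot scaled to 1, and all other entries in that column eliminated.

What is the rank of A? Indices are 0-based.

[1] R0 /= -4  ⇒  (1, 3/4, -1/4)
[2] R1 /= 1  ⇒  (0, 1, 2)
     R0 -= 3/4·R1  ⇒  (1, 0, -7/4)

rank = 2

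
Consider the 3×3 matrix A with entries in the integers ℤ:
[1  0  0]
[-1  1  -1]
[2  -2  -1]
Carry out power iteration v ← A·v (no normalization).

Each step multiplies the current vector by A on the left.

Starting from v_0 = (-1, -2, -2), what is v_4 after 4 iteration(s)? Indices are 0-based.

v_0 = (-1, -2, -2).
v_1 = A·v_0 = (-1, 1, 4).
v_2 = A·v_1 = (-1, -2, -8).
v_3 = A·v_2 = (-1, 7, 10).
v_4 = A·v_3 = (-1, -2, -26).

v_4 = (-1, -2, -26)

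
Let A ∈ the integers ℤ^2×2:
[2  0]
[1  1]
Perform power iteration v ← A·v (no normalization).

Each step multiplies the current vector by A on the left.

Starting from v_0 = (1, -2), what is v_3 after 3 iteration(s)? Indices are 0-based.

v_3 = (8, 5)

v_0 = (1, -2).
v_1 = A·v_0 = (2, -1).
v_2 = A·v_1 = (4, 1).
v_3 = A·v_2 = (8, 5).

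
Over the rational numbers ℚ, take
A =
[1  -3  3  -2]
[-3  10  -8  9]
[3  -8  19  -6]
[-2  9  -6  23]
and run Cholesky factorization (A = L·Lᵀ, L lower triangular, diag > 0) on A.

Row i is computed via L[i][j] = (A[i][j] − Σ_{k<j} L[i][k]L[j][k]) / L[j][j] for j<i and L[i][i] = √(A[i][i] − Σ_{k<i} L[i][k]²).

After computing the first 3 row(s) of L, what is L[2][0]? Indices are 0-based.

Step 1: L[0][0] = √(1) = 1.
  L[1][0] = (-3) / L[0][0] = -3.
Step 2: L[1][1] = √(1) = 1.
  L[2][0] = (3) / L[0][0] = 3.
  L[2][1] = (1) / L[1][1] = 1.
Step 3: L[2][2] = √(9) = 3.

L[2][0] = 3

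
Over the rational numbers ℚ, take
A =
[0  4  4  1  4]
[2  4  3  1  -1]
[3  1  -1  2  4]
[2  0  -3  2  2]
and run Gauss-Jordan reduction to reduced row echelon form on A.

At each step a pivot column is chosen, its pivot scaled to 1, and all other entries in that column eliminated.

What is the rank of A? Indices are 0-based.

rank = 4

pivot(0,0): swap R0↔R1
pivot(0,0)=2: scale R0 → (1, 2, 3/2, 1/2, -1/2)
  clear (2,0): R2 −= (3)R0 → (0, -5, -11/2, 1/2, 11/2)
  clear (3,0): R3 −= (2)R0 → (0, -4, -6, 1, 3)
pivot(1,1)=4: scale R1 → (0, 1, 1, 1/4, 1)
  clear (0,1): R0 −= (2)R1 → (1, 0, -1/2, 0, -5/2)
  clear (2,1): R2 −= (-5)R1 → (0, 0, -1/2, 7/4, 21/2)
  clear (3,1): R3 −= (-4)R1 → (0, 0, -2, 2, 7)
pivot(2,2)=-1/2: scale R2 → (0, 0, 1, -7/2, -21)
  clear (0,2): R0 −= (-1/2)R2 → (1, 0, 0, -7/4, -13)
  clear (1,2): R1 −= (1)R2 → (0, 1, 0, 15/4, 22)
  clear (3,2): R3 −= (-2)R2 → (0, 0, 0, -5, -35)
pivot(3,3)=-5: scale R3 → (0, 0, 0, 1, 7)
  clear (0,3): R0 −= (-7/4)R3 → (1, 0, 0, 0, -3/4)
  clear (1,3): R1 −= (15/4)R3 → (0, 1, 0, 0, -17/4)
  clear (2,3): R2 −= (-7/2)R3 → (0, 0, 1, 0, 7/2)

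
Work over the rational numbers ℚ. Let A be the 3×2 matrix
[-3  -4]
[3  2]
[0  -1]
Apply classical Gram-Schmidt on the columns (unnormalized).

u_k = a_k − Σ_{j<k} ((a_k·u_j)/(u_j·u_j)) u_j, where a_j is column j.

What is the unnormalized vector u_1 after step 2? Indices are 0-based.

Step 1: u_0 = a_0 = (-3, 3, 0).
Step 2: u_1 = a_1 − (1)·u_0 = (-1, -1, -1).

u_1 = (-1, -1, -1)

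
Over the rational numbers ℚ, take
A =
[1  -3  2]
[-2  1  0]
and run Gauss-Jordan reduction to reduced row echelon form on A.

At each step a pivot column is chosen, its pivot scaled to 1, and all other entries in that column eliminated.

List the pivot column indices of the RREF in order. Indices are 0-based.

pivot columns: 0, 1

step 1: normalize row 0 (÷1) = (1, -3, 2)
  row 1: subtract -2×row0 = (0, -5, 4)
step 2: normalize row 1 (÷-5) = (0, 1, -4/5)
  row 0: subtract -3×row1 = (1, 0, -2/5)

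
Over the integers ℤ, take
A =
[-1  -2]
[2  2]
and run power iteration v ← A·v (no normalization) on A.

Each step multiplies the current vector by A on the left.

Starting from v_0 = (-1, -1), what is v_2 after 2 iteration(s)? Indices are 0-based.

v_2 = (5, -2)

v_0 = (-1, -1).
v_1 = A·v_0 = (3, -4).
v_2 = A·v_1 = (5, -2).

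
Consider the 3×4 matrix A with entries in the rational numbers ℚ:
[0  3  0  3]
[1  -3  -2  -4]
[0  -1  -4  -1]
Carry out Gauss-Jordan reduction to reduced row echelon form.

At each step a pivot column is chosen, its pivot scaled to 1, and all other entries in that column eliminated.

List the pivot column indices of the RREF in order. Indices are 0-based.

step 1: exchange rows 0,1
step 1: normalize row 0 (÷1) = (1, -3, -2, -4)
step 2: normalize row 1 (÷3) = (0, 1, 0, 1)
  row 0: subtract -3×row1 = (1, 0, -2, -1)
  row 2: subtract -1×row1 = (0, 0, -4, 0)
step 3: normalize row 2 (÷-4) = (0, 0, 1, 0)
  row 0: subtract -2×row2 = (1, 0, 0, -1)

pivot columns: 0, 1, 2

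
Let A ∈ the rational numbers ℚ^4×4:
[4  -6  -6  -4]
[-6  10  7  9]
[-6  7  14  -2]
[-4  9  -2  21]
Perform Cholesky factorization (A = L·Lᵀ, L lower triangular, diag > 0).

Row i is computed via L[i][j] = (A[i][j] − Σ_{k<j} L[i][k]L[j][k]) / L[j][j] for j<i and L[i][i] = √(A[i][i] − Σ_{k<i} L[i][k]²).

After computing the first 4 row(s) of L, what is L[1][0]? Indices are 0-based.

Step 1: L[0][0] = √(4) = 2.
  L[1][0] = (-6) / L[0][0] = -3.
Step 2: L[1][1] = √(1) = 1.
  L[2][0] = (-6) / L[0][0] = -3.
  L[2][1] = (-2) / L[1][1] = -2.
Step 3: L[2][2] = √(1) = 1.
  L[3][0] = (-4) / L[0][0] = -2.
  L[3][1] = (3) / L[1][1] = 3.
  L[3][2] = (-2) / L[2][2] = -2.
Step 4: L[3][3] = √(4) = 2.

L[1][0] = -3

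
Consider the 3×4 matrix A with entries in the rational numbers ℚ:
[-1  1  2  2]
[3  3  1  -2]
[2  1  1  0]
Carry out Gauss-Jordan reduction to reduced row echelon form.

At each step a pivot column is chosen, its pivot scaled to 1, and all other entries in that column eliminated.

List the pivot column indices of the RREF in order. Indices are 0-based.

pivot columns: 0, 1, 2

step 1: normalize row 0 (÷-1) = (1, -1, -2, -2)
  row 1: subtract 3×row0 = (0, 6, 7, 4)
  row 2: subtract 2×row0 = (0, 3, 5, 4)
step 2: normalize row 1 (÷6) = (0, 1, 7/6, 2/3)
  row 0: subtract -1×row1 = (1, 0, -5/6, -4/3)
  row 2: subtract 3×row1 = (0, 0, 3/2, 2)
step 3: normalize row 2 (÷3/2) = (0, 0, 1, 4/3)
  row 0: subtract -5/6×row2 = (1, 0, 0, -2/9)
  row 1: subtract 7/6×row2 = (0, 1, 0, -8/9)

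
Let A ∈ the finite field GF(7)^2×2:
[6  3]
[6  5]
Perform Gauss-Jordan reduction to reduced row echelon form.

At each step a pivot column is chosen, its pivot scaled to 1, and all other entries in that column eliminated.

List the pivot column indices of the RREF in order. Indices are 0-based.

pivot columns: 0, 1

step 1: normalize row 0 (÷6) = (1, 4)
  row 1: subtract 6×row0 = (0, 2)
step 2: normalize row 1 (÷2) = (0, 1)
  row 0: subtract 4×row1 = (1, 0)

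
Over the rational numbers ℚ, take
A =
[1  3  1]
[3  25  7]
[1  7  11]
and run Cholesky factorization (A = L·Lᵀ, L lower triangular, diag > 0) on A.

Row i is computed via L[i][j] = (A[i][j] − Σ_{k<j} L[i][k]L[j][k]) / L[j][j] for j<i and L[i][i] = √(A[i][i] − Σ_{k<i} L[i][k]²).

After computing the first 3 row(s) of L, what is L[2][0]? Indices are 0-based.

Step 1: L[0][0] = √(1) = 1.
  L[1][0] = (3) / L[0][0] = 3.
Step 2: L[1][1] = √(16) = 4.
  L[2][0] = (1) / L[0][0] = 1.
  L[2][1] = (4) / L[1][1] = 1.
Step 3: L[2][2] = √(9) = 3.

L[2][0] = 1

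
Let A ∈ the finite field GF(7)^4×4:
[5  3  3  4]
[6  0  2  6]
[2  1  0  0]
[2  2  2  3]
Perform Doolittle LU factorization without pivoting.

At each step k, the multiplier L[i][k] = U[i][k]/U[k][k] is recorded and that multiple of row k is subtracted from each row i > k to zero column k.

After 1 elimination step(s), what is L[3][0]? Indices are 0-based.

L[3][0] = 6

k=0: U[0][0]=5
  eliminate (1,0): mult=4, new row 1: (0, 2, 4, 4); set L[1][0]=4
  eliminate (2,0): mult=6, new row 2: (0, 4, 3, 4); set L[2][0]=6
  eliminate (3,0): mult=6, new row 3: (0, 5, 5, 0); set L[3][0]=6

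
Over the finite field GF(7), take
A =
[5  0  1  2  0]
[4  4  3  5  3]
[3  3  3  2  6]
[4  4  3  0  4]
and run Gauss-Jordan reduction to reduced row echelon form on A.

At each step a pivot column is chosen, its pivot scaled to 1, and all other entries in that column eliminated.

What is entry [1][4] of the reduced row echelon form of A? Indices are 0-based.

M[1][4] = 3

step 1: normalize row 0 (÷5) = (1, 0, 3, 6, 0)
  row 1: subtract 4×row0 = (0, 4, 5, 2, 3)
  row 2: subtract 3×row0 = (0, 3, 1, 5, 6)
  row 3: subtract 4×row0 = (0, 4, 5, 4, 4)
step 2: normalize row 1 (÷4) = (0, 1, 3, 4, 6)
  row 2: subtract 3×row1 = (0, 0, 6, 0, 2)
  row 3: subtract 4×row1 = (0, 0, 0, 2, 1)
step 3: normalize row 2 (÷6) = (0, 0, 1, 0, 5)
  row 0: subtract 3×row2 = (1, 0, 0, 6, 6)
  row 1: subtract 3×row2 = (0, 1, 0, 4, 5)
step 4: normalize row 3 (÷2) = (0, 0, 0, 1, 4)
  row 0: subtract 6×row3 = (1, 0, 0, 0, 3)
  row 1: subtract 4×row3 = (0, 1, 0, 0, 3)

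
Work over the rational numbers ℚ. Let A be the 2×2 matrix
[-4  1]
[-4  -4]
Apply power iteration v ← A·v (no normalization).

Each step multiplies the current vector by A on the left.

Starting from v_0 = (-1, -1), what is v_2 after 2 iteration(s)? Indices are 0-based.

v_2 = (-4, -44)

v_0 = (-1, -1).
v_1 = A·v_0 = (3, 8).
v_2 = A·v_1 = (-4, -44).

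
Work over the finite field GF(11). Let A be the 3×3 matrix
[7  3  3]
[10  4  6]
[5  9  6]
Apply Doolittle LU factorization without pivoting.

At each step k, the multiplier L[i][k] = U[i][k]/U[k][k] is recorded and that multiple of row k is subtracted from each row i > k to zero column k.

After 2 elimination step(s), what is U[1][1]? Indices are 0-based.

U[1][1] = 6

Step 1: pivot at (0,0) is 7.
  row1 ← row1 − (3)·row0  ⇒  L[1][0]=3, U row1=(0, 6, 8)
  row2 ← row2 − (7)·row0  ⇒  L[2][0]=7, U row2=(0, 10, 7)
Step 2: pivot at (1,1) is 6.
  row2 ← row2 − (9)·row1  ⇒  L[2][1]=9, U row2=(0, 0, 1)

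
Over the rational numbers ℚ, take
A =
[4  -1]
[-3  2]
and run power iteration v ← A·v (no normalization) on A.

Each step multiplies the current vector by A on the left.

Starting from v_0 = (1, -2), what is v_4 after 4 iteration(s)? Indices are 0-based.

v_0 = (1, -2).
v_1 = A·v_0 = (6, -7).
v_2 = A·v_1 = (31, -32).
v_3 = A·v_2 = (156, -157).
v_4 = A·v_3 = (781, -782).

v_4 = (781, -782)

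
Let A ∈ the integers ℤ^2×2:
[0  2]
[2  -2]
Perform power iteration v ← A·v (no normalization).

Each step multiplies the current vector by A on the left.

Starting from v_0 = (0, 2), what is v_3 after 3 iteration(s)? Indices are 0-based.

v_0 = (0, 2).
v_1 = A·v_0 = (4, -4).
v_2 = A·v_1 = (-8, 16).
v_3 = A·v_2 = (32, -48).

v_3 = (32, -48)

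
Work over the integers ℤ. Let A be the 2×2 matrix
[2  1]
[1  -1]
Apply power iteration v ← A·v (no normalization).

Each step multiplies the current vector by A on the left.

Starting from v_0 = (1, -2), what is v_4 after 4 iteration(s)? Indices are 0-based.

v_4 = (12, -3)

v_0 = (1, -2).
v_1 = A·v_0 = (0, 3).
v_2 = A·v_1 = (3, -3).
v_3 = A·v_2 = (3, 6).
v_4 = A·v_3 = (12, -3).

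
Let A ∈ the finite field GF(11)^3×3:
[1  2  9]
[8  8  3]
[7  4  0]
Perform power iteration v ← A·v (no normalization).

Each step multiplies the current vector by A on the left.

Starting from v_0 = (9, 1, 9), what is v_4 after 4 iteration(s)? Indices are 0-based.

v_0 = (9, 1, 9).
v_1 = A·v_0 = (4, 8, 1).
v_2 = A·v_1 = (7, 0, 5).
v_3 = A·v_2 = (8, 5, 5).
v_4 = A·v_3 = (8, 9, 10).

v_4 = (8, 9, 10)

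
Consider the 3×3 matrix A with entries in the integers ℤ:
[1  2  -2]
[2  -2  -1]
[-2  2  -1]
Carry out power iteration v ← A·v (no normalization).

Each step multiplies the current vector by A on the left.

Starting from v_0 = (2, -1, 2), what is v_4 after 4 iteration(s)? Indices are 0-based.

v_0 = (2, -1, 2).
v_1 = A·v_0 = (-4, 4, -8).
v_2 = A·v_1 = (20, -8, 24).
v_3 = A·v_2 = (-44, 32, -80).
v_4 = A·v_3 = (180, -72, 232).

v_4 = (180, -72, 232)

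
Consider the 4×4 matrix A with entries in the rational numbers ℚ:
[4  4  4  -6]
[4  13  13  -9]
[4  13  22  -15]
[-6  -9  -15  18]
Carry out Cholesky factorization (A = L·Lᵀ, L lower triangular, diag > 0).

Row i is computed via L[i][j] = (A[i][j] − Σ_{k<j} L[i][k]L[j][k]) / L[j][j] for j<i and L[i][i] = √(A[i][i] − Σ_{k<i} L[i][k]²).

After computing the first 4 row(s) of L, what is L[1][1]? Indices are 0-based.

Step 1: L[0][0] = √(4) = 2.
  L[1][0] = (4) / L[0][0] = 2.
Step 2: L[1][1] = √(9) = 3.
  L[2][0] = (4) / L[0][0] = 2.
  L[2][1] = (9) / L[1][1] = 3.
Step 3: L[2][2] = √(9) = 3.
  L[3][0] = (-6) / L[0][0] = -3.
  L[3][1] = (-3) / L[1][1] = -1.
  L[3][2] = (-6) / L[2][2] = -2.
Step 4: L[3][3] = √(4) = 2.

L[1][1] = 3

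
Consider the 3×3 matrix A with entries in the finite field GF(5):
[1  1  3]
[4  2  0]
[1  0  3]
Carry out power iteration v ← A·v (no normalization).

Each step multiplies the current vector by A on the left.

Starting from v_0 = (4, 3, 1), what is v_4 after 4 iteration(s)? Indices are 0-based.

v_4 = (3, 0, 3)

v_0 = (4, 3, 1).
v_1 = A·v_0 = (0, 2, 2).
v_2 = A·v_1 = (3, 4, 1).
v_3 = A·v_2 = (0, 0, 1).
v_4 = A·v_3 = (3, 0, 3).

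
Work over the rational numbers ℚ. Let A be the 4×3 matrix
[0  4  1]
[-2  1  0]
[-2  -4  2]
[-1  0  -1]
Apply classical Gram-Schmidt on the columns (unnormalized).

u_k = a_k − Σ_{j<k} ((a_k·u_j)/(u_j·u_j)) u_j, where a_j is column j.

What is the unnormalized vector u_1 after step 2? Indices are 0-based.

Step 1: u_0 = a_0 = (0, -2, -2, -1).
Step 2: u_1 = a_1 − (2/3)·u_0 = (4, 7/3, -8/3, 2/3).

u_1 = (4, 7/3, -8/3, 2/3)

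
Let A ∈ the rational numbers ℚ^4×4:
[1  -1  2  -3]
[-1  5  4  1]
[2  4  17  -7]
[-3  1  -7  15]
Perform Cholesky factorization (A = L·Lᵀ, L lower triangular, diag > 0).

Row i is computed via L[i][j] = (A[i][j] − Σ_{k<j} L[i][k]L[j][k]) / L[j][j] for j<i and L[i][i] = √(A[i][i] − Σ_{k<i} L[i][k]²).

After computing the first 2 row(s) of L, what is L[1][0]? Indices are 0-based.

Step 1: L[0][0] = √(1) = 1.
  L[1][0] = (-1) / L[0][0] = -1.
Step 2: L[1][1] = √(4) = 2.

L[1][0] = -1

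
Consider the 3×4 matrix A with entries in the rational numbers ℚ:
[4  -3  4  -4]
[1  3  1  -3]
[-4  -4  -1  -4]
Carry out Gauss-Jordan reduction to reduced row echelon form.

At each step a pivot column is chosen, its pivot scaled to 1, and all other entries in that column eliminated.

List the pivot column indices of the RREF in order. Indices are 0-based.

pivot columns: 0, 1, 2

[1] R0 /= 4  ⇒  (1, -3/4, 1, -1)
     R1 -= 1·R0  ⇒  (0, 15/4, 0, -2)
     R2 -= -4·R0  ⇒  (0, -7, 3, -8)
[2] R1 /= 15/4  ⇒  (0, 1, 0, -8/15)
     R0 -= -3/4·R1  ⇒  (1, 0, 1, -7/5)
     R2 -= -7·R1  ⇒  (0, 0, 3, -176/15)
[3] R2 /= 3  ⇒  (0, 0, 1, -176/45)
     R0 -= 1·R2  ⇒  (1, 0, 0, 113/45)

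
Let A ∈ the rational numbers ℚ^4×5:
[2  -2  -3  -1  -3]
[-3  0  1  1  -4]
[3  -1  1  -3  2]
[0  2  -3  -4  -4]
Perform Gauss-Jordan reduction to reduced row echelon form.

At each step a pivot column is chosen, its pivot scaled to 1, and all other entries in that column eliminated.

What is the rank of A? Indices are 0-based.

[1] R0 /= 2  ⇒  (1, -1, -3/2, -1/2, -3/2)
     R1 -= -3·R0  ⇒  (0, -3, -7/2, -1/2, -17/2)
     R2 -= 3·R0  ⇒  (0, 2, 11/2, -3/2, 13/2)
[2] R1 /= -3  ⇒  (0, 1, 7/6, 1/6, 17/6)
     R0 -= -1·R1  ⇒  (1, 0, -1/3, -1/3, 4/3)
     R2 -= 2·R1  ⇒  (0, 0, 19/6, -11/6, 5/6)
     R3 -= 2·R1  ⇒  (0, 0, -16/3, -13/3, -29/3)
[3] R2 /= 19/6  ⇒  (0, 0, 1, -11/19, 5/19)
     R0 -= -1/3·R2  ⇒  (1, 0, 0, -10/19, 27/19)
     R1 -= 7/6·R2  ⇒  (0, 1, 0, 16/19, 48/19)
     R3 -= -16/3·R2  ⇒  (0, 0, 0, -141/19, -157/19)
[4] R3 /= -141/19  ⇒  (0, 0, 0, 1, 157/141)
     R0 -= -10/19·R3  ⇒  (1, 0, 0, 0, 283/141)
     R1 -= 16/19·R3  ⇒  (0, 1, 0, 0, 224/141)
     R2 -= -11/19·R3  ⇒  (0, 0, 1, 0, 128/141)

rank = 4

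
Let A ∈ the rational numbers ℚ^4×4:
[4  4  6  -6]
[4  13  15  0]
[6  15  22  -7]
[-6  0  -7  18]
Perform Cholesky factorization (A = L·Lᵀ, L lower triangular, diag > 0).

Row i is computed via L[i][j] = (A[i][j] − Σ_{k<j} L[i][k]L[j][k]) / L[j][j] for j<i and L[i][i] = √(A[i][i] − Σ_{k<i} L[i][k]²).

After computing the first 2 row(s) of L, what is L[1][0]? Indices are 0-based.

L[1][0] = 2

Step 1: L[0][0] = √(4) = 2.
  L[1][0] = (4) / L[0][0] = 2.
Step 2: L[1][1] = √(9) = 3.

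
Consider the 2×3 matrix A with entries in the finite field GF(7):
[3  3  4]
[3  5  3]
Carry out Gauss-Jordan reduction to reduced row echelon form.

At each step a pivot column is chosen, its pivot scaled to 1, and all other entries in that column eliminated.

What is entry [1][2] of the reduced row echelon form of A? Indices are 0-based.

M[1][2] = 3

step 1: normalize row 0 (÷3) = (1, 1, 6)
  row 1: subtract 3×row0 = (0, 2, 6)
step 2: normalize row 1 (÷2) = (0, 1, 3)
  row 0: subtract 1×row1 = (1, 0, 3)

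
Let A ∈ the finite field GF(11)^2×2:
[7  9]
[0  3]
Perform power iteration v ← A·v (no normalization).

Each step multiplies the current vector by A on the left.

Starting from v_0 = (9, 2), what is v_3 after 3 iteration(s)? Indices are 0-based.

v_3 = (10, 10)

v_0 = (9, 2).
v_1 = A·v_0 = (4, 6).
v_2 = A·v_1 = (5, 7).
v_3 = A·v_2 = (10, 10).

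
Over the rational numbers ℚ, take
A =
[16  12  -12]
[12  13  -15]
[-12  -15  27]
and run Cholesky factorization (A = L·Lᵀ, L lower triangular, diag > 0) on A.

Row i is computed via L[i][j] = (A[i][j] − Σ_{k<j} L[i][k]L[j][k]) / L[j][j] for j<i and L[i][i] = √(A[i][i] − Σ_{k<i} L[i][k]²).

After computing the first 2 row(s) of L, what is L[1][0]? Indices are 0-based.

Step 1: L[0][0] = √(16) = 4.
  L[1][0] = (12) / L[0][0] = 3.
Step 2: L[1][1] = √(4) = 2.

L[1][0] = 3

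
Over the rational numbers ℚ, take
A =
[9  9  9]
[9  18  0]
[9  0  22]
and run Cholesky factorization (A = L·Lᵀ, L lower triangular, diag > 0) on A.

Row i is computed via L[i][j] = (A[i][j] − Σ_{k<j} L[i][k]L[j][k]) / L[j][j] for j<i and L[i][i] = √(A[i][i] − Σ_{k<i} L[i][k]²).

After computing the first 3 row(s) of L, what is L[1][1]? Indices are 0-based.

Step 1: L[0][0] = √(9) = 3.
  L[1][0] = (9) / L[0][0] = 3.
Step 2: L[1][1] = √(9) = 3.
  L[2][0] = (9) / L[0][0] = 3.
  L[2][1] = (-9) / L[1][1] = -3.
Step 3: L[2][2] = √(4) = 2.

L[1][1] = 3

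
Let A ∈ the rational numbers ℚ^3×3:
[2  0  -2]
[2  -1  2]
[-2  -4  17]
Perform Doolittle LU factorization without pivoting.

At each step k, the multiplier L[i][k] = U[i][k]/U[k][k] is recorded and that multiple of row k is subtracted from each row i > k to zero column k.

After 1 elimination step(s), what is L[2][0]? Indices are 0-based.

[col 0] pivot 2
  R1 -= 1*R0 → (0, -1, 4)  (L[1][0] := 1)
  R2 -= -1*R0 → (0, -4, 15)  (L[2][0] := -1)

L[2][0] = -1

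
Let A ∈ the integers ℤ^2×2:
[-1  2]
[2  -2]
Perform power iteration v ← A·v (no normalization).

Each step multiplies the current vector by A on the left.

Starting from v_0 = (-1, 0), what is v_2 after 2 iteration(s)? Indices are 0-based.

v_2 = (-5, 6)

v_0 = (-1, 0).
v_1 = A·v_0 = (1, -2).
v_2 = A·v_1 = (-5, 6).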